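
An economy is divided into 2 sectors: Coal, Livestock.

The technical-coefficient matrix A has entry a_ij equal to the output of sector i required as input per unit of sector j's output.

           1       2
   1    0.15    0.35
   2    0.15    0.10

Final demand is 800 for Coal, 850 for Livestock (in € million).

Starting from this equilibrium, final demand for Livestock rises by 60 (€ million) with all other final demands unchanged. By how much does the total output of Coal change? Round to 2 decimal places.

I − A =
  [   0.85    -0.35]
  [  -0.15     0.90]
det(I−A) = (0.85)(0.90) − (-0.35)(-0.15) = 0.7125
adj(I−A) = [[0.90, 0.35], [0.15, 0.85]]
(I − A)⁻¹ = adj(I−A) / det(I−A) ≈
  [   1.2632     0.4912]
  [   0.2105     1.1930]
Δx = (I − A)⁻¹ Δd with Δd having +60 in the Livestock component and 0 elsewhere.
So Δx_1 = L_12 · (+60), where L_12 = adj(I−A)_12 / det(I−A) = 0.35 / 0.7125.
Δx_1 = 0.35 × (+60) / 0.7125 = 21.00 / 0.7125 ≈ 29.47.

Δx_1 = 29.47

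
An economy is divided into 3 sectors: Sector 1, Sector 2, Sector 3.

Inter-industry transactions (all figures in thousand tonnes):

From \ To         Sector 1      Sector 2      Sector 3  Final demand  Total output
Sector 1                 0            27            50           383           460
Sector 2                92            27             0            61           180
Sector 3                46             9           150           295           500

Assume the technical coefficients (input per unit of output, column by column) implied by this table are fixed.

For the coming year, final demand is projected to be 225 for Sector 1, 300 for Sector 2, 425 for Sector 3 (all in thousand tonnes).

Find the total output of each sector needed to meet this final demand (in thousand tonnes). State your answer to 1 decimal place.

Technical coefficients a_ij = z_ij / X_j:
  a_11 = 0/460 = 0.00, a_21 = 92/460 = 0.20, a_31 = 46/460 = 0.10
  a_12 = 27/180 = 0.15, a_22 = 27/180 = 0.15, a_32 = 9/180 = 0.05
  a_13 = 50/500 = 0.10, a_23 = 0/500 = 0.00, a_33 = 150/500 = 0.30
I − A =
  [   1.00    -0.15    -0.10]
  [  -0.20     0.85     0.00]
  [  -0.10    -0.05     0.70]
Cofactors of I−A, C_ij = (−1)^(i+j)·(minor ij) (rows/columns in the sector order above):
  C_11 = (0.85)(0.70) − (0.00)(-0.05) = 0.5950
  C_12 = −[(-0.20)(0.70) − (0.00)(-0.10)] = 0.1400
  C_13 = (-0.20)(-0.05) − (0.85)(-0.10) = 0.0950
  C_21 = −[(-0.15)(0.70) − (-0.10)(-0.05)] = 0.1100
  C_22 = (1.00)(0.70) − (-0.10)(-0.10) = 0.6900
  C_23 = −[(1.00)(-0.05) − (-0.15)(-0.10)] = 0.0650
  C_31 = (-0.15)(0.00) − (-0.10)(0.85) = 0.0850
  C_32 = −[(1.00)(0.00) − (-0.10)(-0.20)] = 0.0200
  C_33 = (1.00)(0.85) − (-0.15)(-0.20) = 0.8200
det(I−A) = Σ_j (I−A)_1j·C_1j = (1.00)(0.5950) + (-0.15)(0.1400) + (-0.10)(0.0950) = 0.5645
adj(I−A) = Cᵀ =
  [ 0.5950   0.1100   0.0850]
  [ 0.1400   0.6900   0.0200]
  [ 0.0950   0.0650   0.8200]
(I − A)⁻¹ = adj(I−A) / det(I−A) ≈
  [   1.0540     0.1949     0.1506]
  [   0.2480     1.2223     0.0354]
  [   0.1683     0.1151     1.4526]
x = (I − A)⁻¹ d = adj(I−A)·d / det(I−A), with det(I−A) = 0.5645:
  x_1 = (0.5950·225 + 0.1100·300 + 0.0850·425) / 0.5645 = 203.00 / 0.5645 ≈ 359.6
  x_2 = (0.1400·225 + 0.6900·300 + 0.0200·425) / 0.5645 = 247.00 / 0.5645 ≈ 437.6
  x_3 = (0.0950·225 + 0.0650·300 + 0.8200·425) / 0.5645 = 389.375 / 0.5645 ≈ 689.8

x_1 = 359.6, x_2 = 437.6, x_3 = 689.8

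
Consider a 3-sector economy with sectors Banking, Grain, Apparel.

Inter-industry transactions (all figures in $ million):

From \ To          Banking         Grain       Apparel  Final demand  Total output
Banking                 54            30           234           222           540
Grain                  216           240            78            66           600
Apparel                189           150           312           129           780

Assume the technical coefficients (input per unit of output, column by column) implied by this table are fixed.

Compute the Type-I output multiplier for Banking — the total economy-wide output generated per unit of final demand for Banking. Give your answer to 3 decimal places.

m_B = 4.724

Technical coefficients a_ij = z_ij / X_j:
  a_BB = 54/540 = 0.10, a_GB = 216/540 = 0.40, a_AB = 189/540 = 0.35
  a_BG = 30/600 = 0.05, a_GG = 240/600 = 0.40, a_AG = 150/600 = 0.25
  a_BA = 234/780 = 0.30, a_GA = 78/780 = 0.10, a_AA = 312/780 = 0.40
I − A =
  [   0.90    -0.05    -0.30]
  [  -0.40     0.60    -0.10]
  [  -0.35    -0.25     0.60]
Cofactors of I−A, C_ij = (−1)^(i+j)·(minor ij) (rows/columns in the sector order above):
  C_11 = (0.60)(0.60) − (-0.10)(-0.25) = 0.3350
  C_12 = −[(-0.40)(0.60) − (-0.10)(-0.35)] = 0.2750
  C_13 = (-0.40)(-0.25) − (0.60)(-0.35) = 0.3100
  C_21 = −[(-0.05)(0.60) − (-0.30)(-0.25)] = 0.1050
  C_22 = (0.90)(0.60) − (-0.30)(-0.35) = 0.4350
  C_23 = −[(0.90)(-0.25) − (-0.05)(-0.35)] = 0.2425
  C_31 = (-0.05)(-0.10) − (-0.30)(0.60) = 0.1850
  C_32 = −[(0.90)(-0.10) − (-0.30)(-0.40)] = 0.2100
  C_33 = (0.90)(0.60) − (-0.05)(-0.40) = 0.5200
det(I−A) = Σ_j (I−A)_1j·C_1j = (0.90)(0.3350) + (-0.05)(0.2750) + (-0.30)(0.3100) = 0.19475
adj(I−A) = Cᵀ =
  [ 0.3350   0.1050   0.1850]
  [ 0.2750   0.4350   0.2100]
  [ 0.3100   0.2425   0.5200]
(I − A)⁻¹ = adj(I−A) / det(I−A) ≈
  [   1.7202     0.5392     0.9499]
  [   1.4121     2.2336     1.0783]
  [   1.5918     1.2452     2.6701]
The output multiplier for sector j is the column-j sum of the Leontief inverse (I − A)⁻¹ = adj(I−A) / det(I−A).
Column B of adj(I−A): (0.3350, 0.2750, 0.3100); det(I−A) = 0.19475.
m_B = (0.3350 + 0.2750 + 0.3100) / 0.19475 = 0.92 / 0.19475 ≈ 4.724.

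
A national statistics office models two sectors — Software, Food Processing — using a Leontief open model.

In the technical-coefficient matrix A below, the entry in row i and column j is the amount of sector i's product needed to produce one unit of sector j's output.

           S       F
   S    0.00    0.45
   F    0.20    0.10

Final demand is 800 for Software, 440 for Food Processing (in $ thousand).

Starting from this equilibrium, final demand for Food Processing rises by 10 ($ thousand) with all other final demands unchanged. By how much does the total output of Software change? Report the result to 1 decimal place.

I − A =
  [   1.00    -0.45]
  [  -0.20     0.90]
det(I−A) = (1.00)(0.90) − (-0.45)(-0.20) = 0.8100
adj(I−A) = [[0.90, 0.45], [0.20, 1.00]]
(I − A)⁻¹ = adj(I−A) / det(I−A) ≈
  [   1.1111     0.5556]
  [   0.2469     1.2346]
Δx = (I − A)⁻¹ Δd with Δd having +10 in the Food Processing component and 0 elsewhere.
So Δx_S = L_SF · (+10), where L_SF = adj(I−A)_SF / det(I−A) = 0.45 / 0.8100.
Δx_S = 0.45 × (+10) / 0.8100 = 4.50 / 0.8100 ≈ 5.6.

Δx_S = 5.6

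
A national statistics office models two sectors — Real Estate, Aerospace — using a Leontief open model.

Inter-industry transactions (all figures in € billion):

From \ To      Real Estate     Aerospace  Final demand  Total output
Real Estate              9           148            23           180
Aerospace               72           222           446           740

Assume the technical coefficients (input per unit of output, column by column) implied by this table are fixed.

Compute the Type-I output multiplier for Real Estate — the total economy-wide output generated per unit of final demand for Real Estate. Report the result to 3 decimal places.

m_R = 1.880

Technical coefficients a_ij = z_ij / X_j:
  a_RR = 9/180 = 0.05, a_AR = 72/180 = 0.40
  a_RA = 148/740 = 0.20, a_AA = 222/740 = 0.30
I − A =
  [   0.95    -0.20]
  [  -0.40     0.70]
det(I−A) = (0.95)(0.70) − (-0.20)(-0.40) = 0.5850
adj(I−A) = [[0.70, 0.20], [0.40, 0.95]]
(I − A)⁻¹ = adj(I−A) / det(I−A) ≈
  [   1.1966     0.3419]
  [   0.6838     1.6239]
The output multiplier for sector j is the column-j sum of the Leontief inverse (I − A)⁻¹ = adj(I−A) / det(I−A).
Column R of adj(I−A): (0.70, 0.40); det(I−A) = 0.5850.
m_R = (0.70 + 0.40) / 0.5850 = 1.10 / 0.5850 ≈ 1.880.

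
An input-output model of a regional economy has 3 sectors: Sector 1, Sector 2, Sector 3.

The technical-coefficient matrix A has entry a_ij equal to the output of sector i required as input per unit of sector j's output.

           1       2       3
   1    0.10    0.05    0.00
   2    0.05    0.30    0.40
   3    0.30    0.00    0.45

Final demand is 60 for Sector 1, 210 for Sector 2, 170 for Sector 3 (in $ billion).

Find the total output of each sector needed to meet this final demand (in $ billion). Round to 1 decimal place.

x_1 = 95.2, x_2 = 513.1, x_3 = 361.0

I − A =
  [   0.90    -0.05     0.00]
  [  -0.05     0.70    -0.40]
  [  -0.30     0.00     0.55]
Cofactors of I−A, C_ij = (−1)^(i+j)·(minor ij) (rows/columns in the sector order above):
  C_11 = (0.70)(0.55) − (-0.40)(0.00) = 0.3850
  C_12 = −[(-0.05)(0.55) − (-0.40)(-0.30)] = 0.1475
  C_13 = (-0.05)(0.00) − (0.70)(-0.30) = 0.2100
  C_21 = −[(-0.05)(0.55) − (0.00)(0.00)] = 0.0275
  C_22 = (0.90)(0.55) − (0.00)(-0.30) = 0.4950
  C_23 = −[(0.90)(0.00) − (-0.05)(-0.30)] = 0.0150
  C_31 = (-0.05)(-0.40) − (0.00)(0.70) = 0.0200
  C_32 = −[(0.90)(-0.40) − (0.00)(-0.05)] = 0.3600
  C_33 = (0.90)(0.70) − (-0.05)(-0.05) = 0.6275
det(I−A) = Σ_j (I−A)_1j·C_1j = (0.90)(0.3850) + (-0.05)(0.1475) + (0.00)(0.2100) = 0.339125
adj(I−A) = Cᵀ =
  [ 0.3850   0.0275   0.0200]
  [ 0.1475   0.4950   0.3600]
  [ 0.2100   0.0150   0.6275]
(I − A)⁻¹ = adj(I−A) / det(I−A) ≈
  [   1.1353     0.0811     0.0590]
  [   0.4349     1.4596     1.0616]
  [   0.6192     0.0442     1.8504]
x = (I − A)⁻¹ d = adj(I−A)·d / det(I−A), with det(I−A) = 0.339125:
  x_1 = (0.3850·60 + 0.0275·210 + 0.0200·170) / 0.339125 = 32.275 / 0.339125 ≈ 95.2
  x_2 = (0.1475·60 + 0.4950·210 + 0.3600·170) / 0.339125 = 174.00 / 0.339125 ≈ 513.1
  x_3 = (0.2100·60 + 0.0150·210 + 0.6275·170) / 0.339125 = 122.425 / 0.339125 ≈ 361.0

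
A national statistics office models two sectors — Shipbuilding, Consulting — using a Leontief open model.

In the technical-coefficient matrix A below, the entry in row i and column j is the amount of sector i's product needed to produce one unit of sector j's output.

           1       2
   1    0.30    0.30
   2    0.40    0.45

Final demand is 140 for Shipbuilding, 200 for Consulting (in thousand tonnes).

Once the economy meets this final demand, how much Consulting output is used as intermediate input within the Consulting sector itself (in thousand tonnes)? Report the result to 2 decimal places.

z_22 = 332.83

I − A =
  [   0.70    -0.30]
  [  -0.40     0.55]
det(I−A) = (0.70)(0.55) − (-0.30)(-0.40) = 0.2650
adj(I−A) = [[0.55, 0.30], [0.40, 0.70]]
(I − A)⁻¹ = adj(I−A) / det(I−A) ≈
  [   2.0755     1.1321]
  [   1.5094     2.6415]
First solve x = (I − A)⁻¹ d = adj(I−A)·d / det(I−A); in particular x_2 = (0.40·140 + 0.70·200) / 0.2650 = 196.00 / 0.2650 ≈ 739.6226.
Intermediate flow from 2 to 2: z_22 = a_22 · x_2 = 0.45 × 196.00 / 0.2650 = 88.20 / 0.2650 ≈ 332.83.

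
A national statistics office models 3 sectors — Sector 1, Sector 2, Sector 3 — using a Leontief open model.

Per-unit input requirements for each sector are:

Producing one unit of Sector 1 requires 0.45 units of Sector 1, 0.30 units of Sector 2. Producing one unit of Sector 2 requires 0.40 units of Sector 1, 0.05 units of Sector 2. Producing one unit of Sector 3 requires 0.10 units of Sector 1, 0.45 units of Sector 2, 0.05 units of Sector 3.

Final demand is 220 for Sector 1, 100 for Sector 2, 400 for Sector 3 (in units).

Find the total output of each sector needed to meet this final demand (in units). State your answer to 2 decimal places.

I − A =
  [   0.55    -0.40    -0.10]
  [  -0.30     0.95    -0.45]
  [   0.00     0.00     0.95]
Cofactors of I−A, C_ij = (−1)^(i+j)·(minor ij) (rows/columns in the sector order above):
  C_11 = (0.95)(0.95) − (-0.45)(0.00) = 0.9025
  C_12 = −[(-0.30)(0.95) − (-0.45)(0.00)] = 0.2850
  C_13 = (-0.30)(0.00) − (0.95)(0.00) = 0.0000
  C_21 = −[(-0.40)(0.95) − (-0.10)(0.00)] = 0.3800
  C_22 = (0.55)(0.95) − (-0.10)(0.00) = 0.5225
  C_23 = −[(0.55)(0.00) − (-0.40)(0.00)] = 0.0000
  C_31 = (-0.40)(-0.45) − (-0.10)(0.95) = 0.2750
  C_32 = −[(0.55)(-0.45) − (-0.10)(-0.30)] = 0.2775
  C_33 = (0.55)(0.95) − (-0.40)(-0.30) = 0.4025
det(I−A) = Σ_j (I−A)_1j·C_1j = (0.55)(0.9025) + (-0.40)(0.2850) + (-0.10)(0.0000) = 0.382375
adj(I−A) = Cᵀ =
  [ 0.9025   0.3800   0.2750]
  [ 0.2850   0.5225   0.2775]
  [ 0.0000   0.0000   0.4025]
(I − A)⁻¹ = adj(I−A) / det(I−A) ≈
  [   2.3602     0.9938     0.7192]
  [   0.7453     1.3665     0.7257]
  [   0.0000     0.0000     1.0526]
x = (I − A)⁻¹ d = adj(I−A)·d / det(I−A), with det(I−A) = 0.382375:
  x_1 = (0.9025·220 + 0.3800·100 + 0.2750·400) / 0.382375 = 346.55 / 0.382375 ≈ 906.31
  x_2 = (0.2850·220 + 0.5225·100 + 0.2775·400) / 0.382375 = 225.95 / 0.382375 ≈ 590.91
  x_3 = (0.0000·220 + 0.0000·100 + 0.4025·400) / 0.382375 = 161.00 / 0.382375 ≈ 421.05

x_1 = 906.31, x_2 = 590.91, x_3 = 421.05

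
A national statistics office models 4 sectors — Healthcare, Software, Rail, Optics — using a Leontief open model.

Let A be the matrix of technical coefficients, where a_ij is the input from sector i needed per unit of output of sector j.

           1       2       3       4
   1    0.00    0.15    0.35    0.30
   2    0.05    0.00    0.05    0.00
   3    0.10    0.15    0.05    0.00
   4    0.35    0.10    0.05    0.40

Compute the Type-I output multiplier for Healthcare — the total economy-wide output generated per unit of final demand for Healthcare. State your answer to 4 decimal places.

m_1 = 2.2979

I − A =
  [   1.00    -0.15    -0.35    -0.30]
  [  -0.05     1.00    -0.05     0.00]
  [  -0.10    -0.15     0.95     0.00]
  [  -0.35    -0.10    -0.05     0.60]
Compute the cofactors C_ij = (−1)^(i+j)·(3×3 minor ij) of I−A; the adjugate is their transpose:
adj(I−A) = Cᵀ =
  [ 0.56550   0.14775   0.23100   0.28275]
  [ 0.03150   0.44775   0.03600   0.01575]
  [ 0.06450   0.08625   0.48900   0.03225]
  [ 0.34050   0.16800   0.18150   0.89700]
det(I−A) = Σ_j (I−A)_1j·C_1j = (1.00)(0.56550) + (-0.15)(0.03150) + (-0.35)(0.06450) + (-0.30)(0.34050) = 0.43605
(I − A)⁻¹ = adj(I−A) / det(I−A) ≈
  [   1.29687     0.33884     0.52976     0.64843]
  [   0.07224     1.02683     0.08256     0.03612]
  [   0.14792     0.19780     1.12143     0.07396]
  [   0.78087     0.38528     0.41624     2.05710]
The output multiplier for sector j is the column-j sum of the Leontief inverse (I − A)⁻¹ = adj(I−A) / det(I−A).
Column 1 of adj(I−A): (0.56550, 0.03150, 0.06450, 0.34050); det(I−A) = 0.43605.
m_1 = (0.56550 + 0.03150 + 0.06450 + 0.34050) / 0.43605 = 1.002 / 0.43605 ≈ 2.2979.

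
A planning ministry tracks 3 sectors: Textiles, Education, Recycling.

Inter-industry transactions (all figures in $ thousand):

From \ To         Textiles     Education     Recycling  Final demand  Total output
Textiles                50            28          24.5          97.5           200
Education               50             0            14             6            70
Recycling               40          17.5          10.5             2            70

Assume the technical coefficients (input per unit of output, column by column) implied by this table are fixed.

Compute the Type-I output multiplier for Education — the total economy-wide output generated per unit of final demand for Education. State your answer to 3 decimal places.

Technical coefficients a_ij = z_ij / X_j:
  a_11 = 50/200 = 0.25, a_21 = 50/200 = 0.25, a_31 = 40/200 = 0.20
  a_12 = 28/70 = 0.40, a_22 = 0/70 = 0.00, a_32 = 17.5/70 = 0.25
  a_13 = 24.5/70 = 0.35, a_23 = 14/70 = 0.20, a_33 = 10.5/70 = 0.15
I − A =
  [   0.75    -0.40    -0.35]
  [  -0.25     1.00    -0.20]
  [  -0.20    -0.25     0.85]
Cofactors of I−A, C_ij = (−1)^(i+j)·(minor ij) (rows/columns in the sector order above):
  C_11 = (1.00)(0.85) − (-0.20)(-0.25) = 0.8000
  C_12 = −[(-0.25)(0.85) − (-0.20)(-0.20)] = 0.2525
  C_13 = (-0.25)(-0.25) − (1.00)(-0.20) = 0.2625
  C_21 = −[(-0.40)(0.85) − (-0.35)(-0.25)] = 0.4275
  C_22 = (0.75)(0.85) − (-0.35)(-0.20) = 0.5675
  C_23 = −[(0.75)(-0.25) − (-0.40)(-0.20)] = 0.2675
  C_31 = (-0.40)(-0.20) − (-0.35)(1.00) = 0.4300
  C_32 = −[(0.75)(-0.20) − (-0.35)(-0.25)] = 0.2375
  C_33 = (0.75)(1.00) − (-0.40)(-0.25) = 0.6500
det(I−A) = Σ_j (I−A)_1j·C_1j = (0.75)(0.8000) + (-0.40)(0.2525) + (-0.35)(0.2625) = 0.407125
adj(I−A) = Cᵀ =
  [ 0.8000   0.4275   0.4300]
  [ 0.2525   0.5675   0.2375]
  [ 0.2625   0.2675   0.6500]
(I − A)⁻¹ = adj(I−A) / det(I−A) ≈
  [   1.9650     1.0500     1.0562]
  [   0.6202     1.3939     0.5834]
  [   0.6448     0.6570     1.5966]
The output multiplier for sector j is the column-j sum of the Leontief inverse (I − A)⁻¹ = adj(I−A) / det(I−A).
Column 2 of adj(I−A): (0.4275, 0.5675, 0.2675); det(I−A) = 0.407125.
m_2 = (0.4275 + 0.5675 + 0.2675) / 0.407125 = 1.2625 / 0.407125 ≈ 3.101.

m_2 = 3.101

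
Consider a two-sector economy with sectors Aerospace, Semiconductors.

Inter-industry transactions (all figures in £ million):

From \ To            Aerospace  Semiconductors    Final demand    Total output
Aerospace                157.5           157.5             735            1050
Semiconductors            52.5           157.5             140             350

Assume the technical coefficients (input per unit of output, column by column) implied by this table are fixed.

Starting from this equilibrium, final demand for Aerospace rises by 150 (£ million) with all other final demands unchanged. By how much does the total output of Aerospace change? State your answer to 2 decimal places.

Technical coefficients a_ij = z_ij / X_j:
  a_AA = 157.5/1050 = 0.15, a_SA = 52.5/1050 = 0.05
  a_AS = 157.5/350 = 0.45, a_SS = 157.5/350 = 0.45
I − A =
  [   0.85    -0.45]
  [  -0.05     0.55]
det(I−A) = (0.85)(0.55) − (-0.45)(-0.05) = 0.4450
adj(I−A) = [[0.55, 0.45], [0.05, 0.85]]
(I − A)⁻¹ = adj(I−A) / det(I−A) ≈
  [   1.2360     1.0112]
  [   0.1124     1.9101]
Δx = (I − A)⁻¹ Δd with Δd having +150 in the Aerospace component and 0 elsewhere.
So Δx_A = L_AA · (+150), where L_AA = adj(I−A)_AA / det(I−A) = 0.55 / 0.4450.
Δx_A = 0.55 × (+150) / 0.4450 = 82.50 / 0.4450 ≈ 185.39.

Δx_A = 185.39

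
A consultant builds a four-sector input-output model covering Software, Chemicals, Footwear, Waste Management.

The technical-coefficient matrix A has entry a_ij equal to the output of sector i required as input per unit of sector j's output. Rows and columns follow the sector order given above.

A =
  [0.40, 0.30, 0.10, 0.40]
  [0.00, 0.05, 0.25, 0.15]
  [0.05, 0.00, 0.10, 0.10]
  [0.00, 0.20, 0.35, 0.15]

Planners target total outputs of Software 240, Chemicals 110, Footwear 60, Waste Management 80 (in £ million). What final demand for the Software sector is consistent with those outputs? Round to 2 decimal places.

d_1 = 73.00

I − A =
  [   0.60    -0.30    -0.10    -0.40]
  [   0.00     0.95    -0.25    -0.15]
  [  -0.05     0.00     0.90    -0.10]
  [   0.00    -0.20    -0.35     0.85]
d = (I − A) x:
  d_1 = (+0.60)·240 + (-0.30)·110 + (-0.10)·60 + (-0.40)·80 = 73.00
  d_2 = (+0.00)·240 + (+0.95)·110 + (-0.25)·60 + (-0.15)·80 = 77.50
  d_3 = (-0.05)·240 + (+0.00)·110 + (+0.90)·60 + (-0.10)·80 = 34.00
  d_4 = (+0.00)·240 + (-0.20)·110 + (-0.35)·60 + (+0.85)·80 = 25.00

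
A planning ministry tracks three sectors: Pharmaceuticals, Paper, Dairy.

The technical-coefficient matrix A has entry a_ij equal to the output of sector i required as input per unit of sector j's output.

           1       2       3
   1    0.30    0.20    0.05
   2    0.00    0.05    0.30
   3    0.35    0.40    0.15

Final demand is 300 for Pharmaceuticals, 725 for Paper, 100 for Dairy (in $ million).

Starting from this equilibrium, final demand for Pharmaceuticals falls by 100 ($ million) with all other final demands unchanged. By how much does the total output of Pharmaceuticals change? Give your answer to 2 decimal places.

Δx_1 = -154.97

I − A =
  [   0.70    -0.20    -0.05]
  [   0.00     0.95    -0.30]
  [  -0.35    -0.40     0.85]
Cofactors of I−A, C_ij = (−1)^(i+j)·(minor ij) (rows/columns in the sector order above):
  C_11 = (0.95)(0.85) − (-0.30)(-0.40) = 0.6875
  C_12 = −[(0.00)(0.85) − (-0.30)(-0.35)] = 0.1050
  C_13 = (0.00)(-0.40) − (0.95)(-0.35) = 0.3325
  C_21 = −[(-0.20)(0.85) − (-0.05)(-0.40)] = 0.1900
  C_22 = (0.70)(0.85) − (-0.05)(-0.35) = 0.5775
  C_23 = −[(0.70)(-0.40) − (-0.20)(-0.35)] = 0.3500
  C_31 = (-0.20)(-0.30) − (-0.05)(0.95) = 0.1075
  C_32 = −[(0.70)(-0.30) − (-0.05)(0.00)] = 0.2100
  C_33 = (0.70)(0.95) − (-0.20)(0.00) = 0.6650
det(I−A) = Σ_j (I−A)_1j·C_1j = (0.70)(0.6875) + (-0.20)(0.1050) + (-0.05)(0.3325) = 0.443625
adj(I−A) = Cᵀ =
  [ 0.6875   0.1900   0.1075]
  [ 0.1050   0.5775   0.2100]
  [ 0.3325   0.3500   0.6650]
(I − A)⁻¹ = adj(I−A) / det(I−A) ≈
  [   1.5497     0.4283     0.2423]
  [   0.2367     1.3018     0.4734]
  [   0.7495     0.7890     1.4990]
Δx = (I − A)⁻¹ Δd with Δd having -100 in the Pharmaceuticals component and 0 elsewhere.
So Δx_1 = L_11 · (-100), where L_11 = adj(I−A)_11 / det(I−A) = 0.6875 / 0.443625.
Δx_1 = 0.6875 × (-100) / 0.443625 = -68.75 / 0.443625 ≈ -154.97.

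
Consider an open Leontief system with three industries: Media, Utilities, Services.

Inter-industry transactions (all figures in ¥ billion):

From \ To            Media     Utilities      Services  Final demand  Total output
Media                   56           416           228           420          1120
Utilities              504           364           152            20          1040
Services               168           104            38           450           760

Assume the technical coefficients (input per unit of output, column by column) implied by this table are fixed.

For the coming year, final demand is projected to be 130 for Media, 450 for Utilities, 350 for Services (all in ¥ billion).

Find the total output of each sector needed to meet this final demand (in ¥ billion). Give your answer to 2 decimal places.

Technical coefficients a_ij = z_ij / X_j:
  a_11 = 56/1120 = 0.05, a_21 = 504/1120 = 0.45, a_31 = 168/1120 = 0.15
  a_12 = 416/1040 = 0.40, a_22 = 364/1040 = 0.35, a_32 = 104/1040 = 0.10
  a_13 = 228/760 = 0.30, a_23 = 152/760 = 0.20, a_33 = 38/760 = 0.05
I − A =
  [   0.95    -0.40    -0.30]
  [  -0.45     0.65    -0.20]
  [  -0.15    -0.10     0.95]
Cofactors of I−A, C_ij = (−1)^(i+j)·(minor ij) (rows/columns in the sector order above):
  C_11 = (0.65)(0.95) − (-0.20)(-0.10) = 0.5975
  C_12 = −[(-0.45)(0.95) − (-0.20)(-0.15)] = 0.4575
  C_13 = (-0.45)(-0.10) − (0.65)(-0.15) = 0.1425
  C_21 = −[(-0.40)(0.95) − (-0.30)(-0.10)] = 0.4100
  C_22 = (0.95)(0.95) − (-0.30)(-0.15) = 0.8575
  C_23 = −[(0.95)(-0.10) − (-0.40)(-0.15)] = 0.1550
  C_31 = (-0.40)(-0.20) − (-0.30)(0.65) = 0.2750
  C_32 = −[(0.95)(-0.20) − (-0.30)(-0.45)] = 0.3250
  C_33 = (0.95)(0.65) − (-0.40)(-0.45) = 0.4375
det(I−A) = Σ_j (I−A)_1j·C_1j = (0.95)(0.5975) + (-0.40)(0.4575) + (-0.30)(0.1425) = 0.341875
adj(I−A) = Cᵀ =
  [ 0.5975   0.4100   0.2750]
  [ 0.4575   0.8575   0.3250]
  [ 0.1425   0.1550   0.4375]
(I − A)⁻¹ = adj(I−A) / det(I−A) ≈
  [   1.7477     1.1993     0.8044]
  [   1.3382     2.5082     0.9506]
  [   0.4168     0.4534     1.2797]
x = (I − A)⁻¹ d = adj(I−A)·d / det(I−A), with det(I−A) = 0.341875:
  x_1 = (0.5975·130 + 0.4100·450 + 0.2750·350) / 0.341875 = 358.425 / 0.341875 ≈ 1048.41
  x_2 = (0.4575·130 + 0.8575·450 + 0.3250·350) / 0.341875 = 559.10 / 0.341875 ≈ 1635.39
  x_3 = (0.1425·130 + 0.1550·450 + 0.4375·350) / 0.341875 = 241.40 / 0.341875 ≈ 706.11

x_1 = 1048.41, x_2 = 1635.39, x_3 = 706.11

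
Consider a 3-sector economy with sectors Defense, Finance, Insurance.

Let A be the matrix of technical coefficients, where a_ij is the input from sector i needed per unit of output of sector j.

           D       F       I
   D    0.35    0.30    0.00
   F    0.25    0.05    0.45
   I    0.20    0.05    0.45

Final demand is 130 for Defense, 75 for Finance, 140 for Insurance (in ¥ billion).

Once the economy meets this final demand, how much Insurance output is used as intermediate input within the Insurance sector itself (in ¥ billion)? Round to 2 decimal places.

z_II = 191.41

I − A =
  [   0.65    -0.30     0.00]
  [  -0.25     0.95    -0.45]
  [  -0.20    -0.05     0.55]
Cofactors of I−A, C_ij = (−1)^(i+j)·(minor ij) (rows/columns in the sector order above):
  C_11 = (0.95)(0.55) − (-0.45)(-0.05) = 0.5000
  C_12 = −[(-0.25)(0.55) − (-0.45)(-0.20)] = 0.2275
  C_13 = (-0.25)(-0.05) − (0.95)(-0.20) = 0.2025
  C_21 = −[(-0.30)(0.55) − (0.00)(-0.05)] = 0.1650
  C_22 = (0.65)(0.55) − (0.00)(-0.20) = 0.3575
  C_23 = −[(0.65)(-0.05) − (-0.30)(-0.20)] = 0.0925
  C_31 = (-0.30)(-0.45) − (0.00)(0.95) = 0.1350
  C_32 = −[(0.65)(-0.45) − (0.00)(-0.25)] = 0.2925
  C_33 = (0.65)(0.95) − (-0.30)(-0.25) = 0.5425
det(I−A) = Σ_j (I−A)_1j·C_1j = (0.65)(0.5000) + (-0.30)(0.2275) + (0.00)(0.2025) = 0.25675
adj(I−A) = Cᵀ =
  [ 0.5000   0.1650   0.1350]
  [ 0.2275   0.3575   0.2925]
  [ 0.2025   0.0925   0.5425]
(I − A)⁻¹ = adj(I−A) / det(I−A) ≈
  [   1.9474     0.6426     0.5258]
  [   0.8861     1.3924     1.1392]
  [   0.7887     0.3603     2.1130]
First solve x = (I − A)⁻¹ d = adj(I−A)·d / det(I−A); in particular x_I = (0.2025·130 + 0.0925·75 + 0.5425·140) / 0.25675 = 109.2125 / 0.25675 ≈ 425.3651.
Intermediate flow from I to I: z_II = a_II · x_I = 0.45 × 109.2125 / 0.25675 = 49.145625 / 0.25675 ≈ 191.41.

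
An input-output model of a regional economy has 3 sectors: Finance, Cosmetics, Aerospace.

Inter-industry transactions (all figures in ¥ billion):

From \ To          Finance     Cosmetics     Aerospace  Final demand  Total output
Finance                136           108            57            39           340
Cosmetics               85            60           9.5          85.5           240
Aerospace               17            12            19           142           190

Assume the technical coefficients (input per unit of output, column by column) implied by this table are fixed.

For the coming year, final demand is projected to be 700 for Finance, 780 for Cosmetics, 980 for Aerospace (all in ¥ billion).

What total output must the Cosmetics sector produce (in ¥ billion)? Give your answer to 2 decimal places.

Technical coefficients a_ij = z_ij / X_j:
  a_FF = 136/340 = 0.40, a_CF = 85/340 = 0.25, a_AF = 17/340 = 0.05
  a_FC = 108/240 = 0.45, a_CC = 60/240 = 0.25, a_AC = 12/240 = 0.05
  a_FA = 57/190 = 0.30, a_CA = 9.5/190 = 0.05, a_AA = 19/190 = 0.10
I − A =
  [   0.60    -0.45    -0.30]
  [  -0.25     0.75    -0.05]
  [  -0.05    -0.05     0.90]
Cofactors of I−A, C_ij = (−1)^(i+j)·(minor ij) (rows/columns in the sector order above):
  C_11 = (0.75)(0.90) − (-0.05)(-0.05) = 0.6725
  C_12 = −[(-0.25)(0.90) − (-0.05)(-0.05)] = 0.2275
  C_13 = (-0.25)(-0.05) − (0.75)(-0.05) = 0.0500
  C_21 = −[(-0.45)(0.90) − (-0.30)(-0.05)] = 0.4200
  C_22 = (0.60)(0.90) − (-0.30)(-0.05) = 0.5250
  C_23 = −[(0.60)(-0.05) − (-0.45)(-0.05)] = 0.0525
  C_31 = (-0.45)(-0.05) − (-0.30)(0.75) = 0.2475
  C_32 = −[(0.60)(-0.05) − (-0.30)(-0.25)] = 0.1050
  C_33 = (0.60)(0.75) − (-0.45)(-0.25) = 0.3375
det(I−A) = Σ_j (I−A)_1j·C_1j = (0.60)(0.6725) + (-0.45)(0.2275) + (-0.30)(0.0500) = 0.286125
adj(I−A) = Cᵀ =
  [ 0.6725   0.4200   0.2475]
  [ 0.2275   0.5250   0.1050]
  [ 0.0500   0.0525   0.3375]
(I − A)⁻¹ = adj(I−A) / det(I−A) ≈
  [   2.3504     1.4679     0.8650]
  [   0.7951     1.8349     0.3670]
  [   0.1747     0.1835     1.1796]
x = (I − A)⁻¹ d = adj(I−A)·d / det(I−A), with det(I−A) = 0.286125:
  x_F = (0.6725·700 + 0.4200·780 + 0.2475·980) / 0.286125 = 1040.90 / 0.286125 ≈ 3637.92
  x_C = (0.2275·700 + 0.5250·780 + 0.1050·980) / 0.286125 = 671.65 / 0.286125 ≈ 2347.40
  x_A = (0.0500·700 + 0.0525·780 + 0.3375·980) / 0.286125 = 406.70 / 0.286125 ≈ 1421.41

x_C = 2347.40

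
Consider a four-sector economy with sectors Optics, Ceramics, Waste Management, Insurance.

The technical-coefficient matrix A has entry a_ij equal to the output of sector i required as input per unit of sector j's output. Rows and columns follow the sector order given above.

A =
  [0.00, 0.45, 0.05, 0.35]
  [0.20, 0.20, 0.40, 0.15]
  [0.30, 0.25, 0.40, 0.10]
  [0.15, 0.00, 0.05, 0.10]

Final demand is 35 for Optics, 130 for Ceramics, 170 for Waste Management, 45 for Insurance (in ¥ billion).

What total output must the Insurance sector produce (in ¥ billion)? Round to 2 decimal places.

x_4 = 177.02

I − A =
  [   1.00    -0.45    -0.05    -0.35]
  [  -0.20     0.80    -0.40    -0.15]
  [  -0.30    -0.25     0.60    -0.10]
  [  -0.15     0.00    -0.05     0.90]
Compute the cofactors C_ij = (−1)^(i+j)·(3×3 minor ij) of I−A; the adjugate is their transpose:
adj(I−A) = Cᵀ =
  [ 0.336125   0.256375   0.215375   0.197375]
  [ 0.236750   0.484000   0.360125   0.212750]
  [ 0.278625   0.340125   0.586875   0.230250]
  [ 0.071500   0.061625   0.068500   0.257500]
det(I−A) = Σ_j (I−A)_1j·C_1j = (1.00)(0.336125) + (-0.45)(0.236750) + (-0.05)(0.278625) + (-0.35)(0.071500) = 0.19063125
(I − A)⁻¹ = adj(I−A) / det(I−A) ≈
  [   1.7632     1.3449     1.1298     1.0354]
  [   1.2419     2.5389     1.8891     1.1160]
  [   1.4616     1.7842     3.0786     1.2078]
  [   0.3751     0.3233     0.3593     1.3508]
x = (I − A)⁻¹ d = adj(I−A)·d / det(I−A), with det(I−A) = 0.19063125:
  x_1 = (0.336125·35 + 0.256375·130 + 0.215375·170 + 0.197375·45) / 0.19063125 = 90.58875 / 0.19063125 ≈ 475.20
  x_2 = (0.236750·35 + 0.484000·130 + 0.360125·170 + 0.212750·45) / 0.19063125 = 142.00125 / 0.19063125 ≈ 744.90
  x_3 = (0.278625·35 + 0.340125·130 + 0.586875·170 + 0.230250·45) / 0.19063125 = 164.098125 / 0.19063125 ≈ 860.81
  x_4 = (0.071500·35 + 0.061625·130 + 0.068500·170 + 0.257500·45) / 0.19063125 = 33.74625 / 0.19063125 ≈ 177.02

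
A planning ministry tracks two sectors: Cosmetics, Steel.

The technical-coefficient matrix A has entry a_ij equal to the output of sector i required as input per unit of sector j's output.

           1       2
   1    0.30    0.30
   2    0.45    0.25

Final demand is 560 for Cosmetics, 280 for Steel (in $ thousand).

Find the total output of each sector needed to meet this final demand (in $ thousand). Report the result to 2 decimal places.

x_1 = 1292.31, x_2 = 1148.72

I − A =
  [   0.70    -0.30]
  [  -0.45     0.75]
det(I−A) = (0.70)(0.75) − (-0.30)(-0.45) = 0.3900
adj(I−A) = [[0.75, 0.30], [0.45, 0.70]]
(I − A)⁻¹ = adj(I−A) / det(I−A) ≈
  [   1.9231     0.7692]
  [   1.1538     1.7949]
x = (I − A)⁻¹ d = adj(I−A)·d / det(I−A), with det(I−A) = 0.3900:
  x_1 = (0.75·560 + 0.30·280) / 0.3900 = 504.00 / 0.3900 ≈ 1292.31
  x_2 = (0.45·560 + 0.70·280) / 0.3900 = 448.00 / 0.3900 ≈ 1148.72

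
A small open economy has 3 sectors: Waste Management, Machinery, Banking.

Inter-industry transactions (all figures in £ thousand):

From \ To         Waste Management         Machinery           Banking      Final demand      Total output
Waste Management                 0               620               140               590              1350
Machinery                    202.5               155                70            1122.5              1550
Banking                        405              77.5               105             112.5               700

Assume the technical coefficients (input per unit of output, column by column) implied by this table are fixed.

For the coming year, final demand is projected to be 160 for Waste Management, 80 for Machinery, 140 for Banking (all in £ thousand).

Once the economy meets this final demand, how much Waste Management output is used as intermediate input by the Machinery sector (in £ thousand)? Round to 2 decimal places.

Technical coefficients a_ij = z_ij / X_j:
  a_WW = 0/1350 = 0.00, a_MW = 202.5/1350 = 0.15, a_BW = 405/1350 = 0.30
  a_WM = 620/1550 = 0.40, a_MM = 155/1550 = 0.10, a_BM = 77.5/1550 = 0.05
  a_WB = 140/700 = 0.20, a_MB = 70/700 = 0.10, a_BB = 105/700 = 0.15
I − A =
  [   1.00    -0.40    -0.20]
  [  -0.15     0.90    -0.10]
  [  -0.30    -0.05     0.85]
Cofactors of I−A, C_ij = (−1)^(i+j)·(minor ij) (rows/columns in the sector order above):
  C_11 = (0.90)(0.85) − (-0.10)(-0.05) = 0.7600
  C_12 = −[(-0.15)(0.85) − (-0.10)(-0.30)] = 0.1575
  C_13 = (-0.15)(-0.05) − (0.90)(-0.30) = 0.2775
  C_21 = −[(-0.40)(0.85) − (-0.20)(-0.05)] = 0.3500
  C_22 = (1.00)(0.85) − (-0.20)(-0.30) = 0.7900
  C_23 = −[(1.00)(-0.05) − (-0.40)(-0.30)] = 0.1700
  C_31 = (-0.40)(-0.10) − (-0.20)(0.90) = 0.2200
  C_32 = −[(1.00)(-0.10) − (-0.20)(-0.15)] = 0.1300
  C_33 = (1.00)(0.90) − (-0.40)(-0.15) = 0.8400
det(I−A) = Σ_j (I−A)_1j·C_1j = (1.00)(0.7600) + (-0.40)(0.1575) + (-0.20)(0.2775) = 0.6415
adj(I−A) = Cᵀ =
  [ 0.7600   0.3500   0.2200]
  [ 0.1575   0.7900   0.1300]
  [ 0.2775   0.1700   0.8400]
(I − A)⁻¹ = adj(I−A) / det(I−A) ≈
  [   1.1847     0.5456     0.3429]
  [   0.2455     1.2315     0.2027]
  [   0.4326     0.2650     1.3094]
First solve x = (I − A)⁻¹ d = adj(I−A)·d / det(I−A); in particular x_M = (0.1575·160 + 0.7900·80 + 0.1300·140) / 0.6415 = 106.60 / 0.6415 ≈ 166.1730.
Intermediate flow from W to M: z_WM = a_WM · x_M = 0.40 × 106.60 / 0.6415 = 42.64 / 0.6415 ≈ 66.47.

z_WM = 66.47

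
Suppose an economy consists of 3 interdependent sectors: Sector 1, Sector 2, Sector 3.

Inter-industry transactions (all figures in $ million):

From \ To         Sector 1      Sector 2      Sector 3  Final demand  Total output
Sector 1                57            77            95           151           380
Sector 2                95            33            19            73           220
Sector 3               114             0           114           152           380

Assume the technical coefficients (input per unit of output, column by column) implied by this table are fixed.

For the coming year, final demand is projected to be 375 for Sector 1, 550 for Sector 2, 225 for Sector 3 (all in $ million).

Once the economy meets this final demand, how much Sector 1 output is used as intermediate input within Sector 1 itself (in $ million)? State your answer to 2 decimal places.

z_11 = 163.63

Technical coefficients a_ij = z_ij / X_j:
  a_11 = 57/380 = 0.15, a_21 = 95/380 = 0.25, a_31 = 114/380 = 0.30
  a_12 = 77/220 = 0.35, a_22 = 33/220 = 0.15, a_32 = 0/220 = 0.00
  a_13 = 95/380 = 0.25, a_23 = 19/380 = 0.05, a_33 = 114/380 = 0.30
I − A =
  [   0.85    -0.35    -0.25]
  [  -0.25     0.85    -0.05]
  [  -0.30     0.00     0.70]
Cofactors of I−A, C_ij = (−1)^(i+j)·(minor ij) (rows/columns in the sector order above):
  C_11 = (0.85)(0.70) − (-0.05)(0.00) = 0.5950
  C_12 = −[(-0.25)(0.70) − (-0.05)(-0.30)] = 0.1900
  C_13 = (-0.25)(0.00) − (0.85)(-0.30) = 0.2550
  C_21 = −[(-0.35)(0.70) − (-0.25)(0.00)] = 0.2450
  C_22 = (0.85)(0.70) − (-0.25)(-0.30) = 0.5200
  C_23 = −[(0.85)(0.00) − (-0.35)(-0.30)] = 0.1050
  C_31 = (-0.35)(-0.05) − (-0.25)(0.85) = 0.2300
  C_32 = −[(0.85)(-0.05) − (-0.25)(-0.25)] = 0.1050
  C_33 = (0.85)(0.85) − (-0.35)(-0.25) = 0.6350
det(I−A) = Σ_j (I−A)_1j·C_1j = (0.85)(0.5950) + (-0.35)(0.1900) + (-0.25)(0.2550) = 0.3755
adj(I−A) = Cᵀ =
  [ 0.5950   0.2450   0.2300]
  [ 0.1900   0.5200   0.1050]
  [ 0.2550   0.1050   0.6350]
(I − A)⁻¹ = adj(I−A) / det(I−A) ≈
  [   1.5846     0.6525     0.6125]
  [   0.5060     1.3848     0.2796]
  [   0.6791     0.2796     1.6911]
First solve x = (I − A)⁻¹ d = adj(I−A)·d / det(I−A); in particular x_1 = (0.5950·375 + 0.2450·550 + 0.2300·225) / 0.3755 = 409.625 / 0.3755 ≈ 1090.8788.
Intermediate flow from 1 to 1: z_11 = a_11 · x_1 = 0.15 × 409.625 / 0.3755 = 61.44375 / 0.3755 ≈ 163.63.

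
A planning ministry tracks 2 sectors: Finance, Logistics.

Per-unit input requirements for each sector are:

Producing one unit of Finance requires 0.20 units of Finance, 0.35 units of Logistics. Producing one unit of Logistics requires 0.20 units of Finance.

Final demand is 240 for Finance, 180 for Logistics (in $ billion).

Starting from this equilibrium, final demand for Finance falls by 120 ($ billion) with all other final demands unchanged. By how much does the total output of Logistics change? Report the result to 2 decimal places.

I − A =
  [   0.80    -0.20]
  [  -0.35     1.00]
det(I−A) = (0.80)(1.00) − (-0.20)(-0.35) = 0.7300
adj(I−A) = [[1.00, 0.20], [0.35, 0.80]]
(I − A)⁻¹ = adj(I−A) / det(I−A) ≈
  [   1.3699     0.2740]
  [   0.4795     1.0959]
Δx = (I − A)⁻¹ Δd with Δd having -120 in the Finance component and 0 elsewhere.
So Δx_L = L_LF · (-120), where L_LF = adj(I−A)_LF / det(I−A) = 0.35 / 0.7300.
Δx_L = 0.35 × (-120) / 0.7300 = -42.00 / 0.7300 ≈ -57.53.

Δx_L = -57.53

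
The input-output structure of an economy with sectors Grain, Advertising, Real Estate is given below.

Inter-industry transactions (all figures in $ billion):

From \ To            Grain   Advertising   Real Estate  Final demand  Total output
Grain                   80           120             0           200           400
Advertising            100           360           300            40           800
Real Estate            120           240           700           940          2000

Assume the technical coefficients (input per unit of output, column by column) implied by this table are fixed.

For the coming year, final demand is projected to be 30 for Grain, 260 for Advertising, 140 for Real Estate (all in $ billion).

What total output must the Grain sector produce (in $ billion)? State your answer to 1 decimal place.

Technical coefficients a_ij = z_ij / X_j:
  a_11 = 80/400 = 0.20, a_21 = 100/400 = 0.25, a_31 = 120/400 = 0.30
  a_12 = 120/800 = 0.15, a_22 = 360/800 = 0.45, a_32 = 240/800 = 0.30
  a_13 = 0/2000 = 0.00, a_23 = 300/2000 = 0.15, a_33 = 700/2000 = 0.35
I − A =
  [   0.80    -0.15     0.00]
  [  -0.25     0.55    -0.15]
  [  -0.30    -0.30     0.65]
Cofactors of I−A, C_ij = (−1)^(i+j)·(minor ij) (rows/columns in the sector order above):
  C_11 = (0.55)(0.65) − (-0.15)(-0.30) = 0.3125
  C_12 = −[(-0.25)(0.65) − (-0.15)(-0.30)] = 0.2075
  C_13 = (-0.25)(-0.30) − (0.55)(-0.30) = 0.2400
  C_21 = −[(-0.15)(0.65) − (0.00)(-0.30)] = 0.0975
  C_22 = (0.80)(0.65) − (0.00)(-0.30) = 0.5200
  C_23 = −[(0.80)(-0.30) − (-0.15)(-0.30)] = 0.2850
  C_31 = (-0.15)(-0.15) − (0.00)(0.55) = 0.0225
  C_32 = −[(0.80)(-0.15) − (0.00)(-0.25)] = 0.1200
  C_33 = (0.80)(0.55) − (-0.15)(-0.25) = 0.4025
det(I−A) = Σ_j (I−A)_1j·C_1j = (0.80)(0.3125) + (-0.15)(0.2075) + (0.00)(0.2400) = 0.218875
adj(I−A) = Cᵀ =
  [ 0.3125   0.0975   0.0225]
  [ 0.2075   0.5200   0.1200]
  [ 0.2400   0.2850   0.4025]
(I − A)⁻¹ = adj(I−A) / det(I−A) ≈
  [   1.4278     0.4455     0.1028]
  [   0.9480     2.3758     0.5483]
  [   1.0965     1.3021     1.8389]
x = (I − A)⁻¹ d = adj(I−A)·d / det(I−A), with det(I−A) = 0.218875:
  x_1 = (0.3125·30 + 0.0975·260 + 0.0225·140) / 0.218875 = 37.875 / 0.218875 ≈ 173.0
  x_2 = (0.2075·30 + 0.5200·260 + 0.1200·140) / 0.218875 = 158.225 / 0.218875 ≈ 722.9
  x_3 = (0.2400·30 + 0.2850·260 + 0.4025·140) / 0.218875 = 137.65 / 0.218875 ≈ 628.9

x_1 = 173.0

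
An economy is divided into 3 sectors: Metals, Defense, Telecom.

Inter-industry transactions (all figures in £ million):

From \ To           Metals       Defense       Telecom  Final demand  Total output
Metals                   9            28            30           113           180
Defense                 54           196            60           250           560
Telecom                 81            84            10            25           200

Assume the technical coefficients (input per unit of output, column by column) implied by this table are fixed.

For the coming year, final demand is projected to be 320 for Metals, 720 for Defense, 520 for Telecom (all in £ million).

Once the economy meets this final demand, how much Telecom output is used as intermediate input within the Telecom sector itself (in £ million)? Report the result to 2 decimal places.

z_TT = 57.18

Technical coefficients a_ij = z_ij / X_j:
  a_MM = 9/180 = 0.05, a_DM = 54/180 = 0.30, a_TM = 81/180 = 0.45
  a_MD = 28/560 = 0.05, a_DD = 196/560 = 0.35, a_TD = 84/560 = 0.15
  a_MT = 30/200 = 0.15, a_DT = 60/200 = 0.30, a_TT = 10/200 = 0.05
I − A =
  [   0.95    -0.05    -0.15]
  [  -0.30     0.65    -0.30]
  [  -0.45    -0.15     0.95]
Cofactors of I−A, C_ij = (−1)^(i+j)·(minor ij) (rows/columns in the sector order above):
  C_11 = (0.65)(0.95) − (-0.30)(-0.15) = 0.5725
  C_12 = −[(-0.30)(0.95) − (-0.30)(-0.45)] = 0.4200
  C_13 = (-0.30)(-0.15) − (0.65)(-0.45) = 0.3375
  C_21 = −[(-0.05)(0.95) − (-0.15)(-0.15)] = 0.0700
  C_22 = (0.95)(0.95) − (-0.15)(-0.45) = 0.8350
  C_23 = −[(0.95)(-0.15) − (-0.05)(-0.45)] = 0.1650
  C_31 = (-0.05)(-0.30) − (-0.15)(0.65) = 0.1125
  C_32 = −[(0.95)(-0.30) − (-0.15)(-0.30)] = 0.3300
  C_33 = (0.95)(0.65) − (-0.05)(-0.30) = 0.6025
det(I−A) = Σ_j (I−A)_1j·C_1j = (0.95)(0.5725) + (-0.05)(0.4200) + (-0.15)(0.3375) = 0.47225
adj(I−A) = Cᵀ =
  [ 0.5725   0.0700   0.1125]
  [ 0.4200   0.8350   0.3300]
  [ 0.3375   0.1650   0.6025]
(I − A)⁻¹ = adj(I−A) / det(I−A) ≈
  [   1.2123     0.1482     0.2382]
  [   0.8894     1.7681     0.6988]
  [   0.7147     0.3494     1.2758]
First solve x = (I − A)⁻¹ d = adj(I−A)·d / det(I−A); in particular x_T = (0.3375·320 + 0.1650·720 + 0.6025·520) / 0.47225 = 540.10 / 0.47225 ≈ 1143.6739.
Intermediate flow from T to T: z_TT = a_TT · x_T = 0.05 × 540.10 / 0.47225 = 27.005 / 0.47225 ≈ 57.18.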